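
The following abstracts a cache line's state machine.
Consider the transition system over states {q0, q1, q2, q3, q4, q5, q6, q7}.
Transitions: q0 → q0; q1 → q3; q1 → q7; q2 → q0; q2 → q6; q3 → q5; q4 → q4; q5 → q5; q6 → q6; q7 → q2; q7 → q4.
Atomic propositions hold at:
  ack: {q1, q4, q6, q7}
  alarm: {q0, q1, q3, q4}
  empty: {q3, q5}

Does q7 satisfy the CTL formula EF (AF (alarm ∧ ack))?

Sat(alarm ∧ ack) = {q1, q4}
AF (alarm ∧ ack): least fixpoint, start Z0 = {q1, q4}, add states with every successor in Z. Already a fixed point.
Sat(AF (alarm ∧ ack)) = {q1, q4}
EF (AF (alarm ∧ ack)): least fixpoint, start Z0 = {q1, q4}, add states with some successor in Z. Z1 = {q1, q4, q7}; fixed.
Sat(EF (AF (alarm ∧ ack))) = {q1, q4, q7}
q7 ∈ Sat(EF (AF (alarm ∧ ack))) = {q1, q4, q7}, so the formula holds at q7.

Yes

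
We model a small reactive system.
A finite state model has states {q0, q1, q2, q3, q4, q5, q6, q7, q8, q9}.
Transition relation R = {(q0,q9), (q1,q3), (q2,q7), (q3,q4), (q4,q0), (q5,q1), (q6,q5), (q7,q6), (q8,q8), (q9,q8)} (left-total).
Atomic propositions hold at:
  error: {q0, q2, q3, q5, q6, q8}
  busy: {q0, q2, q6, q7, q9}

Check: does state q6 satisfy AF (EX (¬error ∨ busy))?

Sat(¬error) = {q1, q4, q7, q9}
Sat(¬error ∨ busy) = {q0, q1, q2, q4, q6, q7, q9}
Sat(EX (¬error ∨ busy)) = {s : some successor in {q0, q1, q2, q4, q6, q7, q9}} = {q0, q2, q3, q4, q5, q7}
AF (EX (¬error ∨ busy)): least fixpoint, start Z0 = {q0, q2, q3, q4, q5, q7}, add states with every successor in Z. Z1 = {q0, q1, q2, q3, q4, q5, q6, q7}; fixed.
Sat(AF (EX (¬error ∨ busy))) = {q0, q1, q2, q3, q4, q5, q6, q7}
q6 ∈ Sat(AF (EX (¬error ∨ busy))) = {q0, q1, q2, q3, q4, q5, q6, q7}, so the formula holds at q6.

Yes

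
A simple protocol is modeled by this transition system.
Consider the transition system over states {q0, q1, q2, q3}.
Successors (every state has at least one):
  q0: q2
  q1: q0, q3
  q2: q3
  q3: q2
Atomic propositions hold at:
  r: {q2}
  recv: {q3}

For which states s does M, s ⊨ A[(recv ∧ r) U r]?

{q2}

Sat(recv ∧ r) = ∅
A[(recv ∧ r) U r]: least fixpoint, start Z0 = Sat(r) = {q2}, add states in Sat(recv ∧ r) with every successor in Z. Already a fixed point.
Sat(A[(recv ∧ r) U r]) = {q2}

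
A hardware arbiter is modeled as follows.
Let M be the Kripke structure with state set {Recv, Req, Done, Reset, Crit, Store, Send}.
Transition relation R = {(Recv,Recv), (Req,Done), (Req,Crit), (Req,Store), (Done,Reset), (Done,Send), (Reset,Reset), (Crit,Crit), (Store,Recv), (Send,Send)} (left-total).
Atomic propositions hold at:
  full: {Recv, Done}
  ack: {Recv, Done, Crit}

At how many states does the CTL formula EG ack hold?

2

EG ack: greatest fixpoint, start Z0 = {Recv, Done, Crit}, keep only states in Sat with some successor in Z. Z1 = {Recv, Crit}; fixed.
Sat(EG ack) = {Recv, Crit}
|Sat(EG ack)| = |{Recv, Crit}| = 2.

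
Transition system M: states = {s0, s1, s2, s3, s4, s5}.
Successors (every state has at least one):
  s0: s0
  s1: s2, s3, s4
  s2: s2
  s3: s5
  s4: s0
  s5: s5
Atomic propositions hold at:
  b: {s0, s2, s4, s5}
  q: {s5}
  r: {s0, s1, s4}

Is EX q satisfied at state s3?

Sat(EX q) = {s : some successor in {s5}} = {s3, s5}
s3 ∈ Sat(EX q) = {s3, s5}, so the formula holds at s3.

Yes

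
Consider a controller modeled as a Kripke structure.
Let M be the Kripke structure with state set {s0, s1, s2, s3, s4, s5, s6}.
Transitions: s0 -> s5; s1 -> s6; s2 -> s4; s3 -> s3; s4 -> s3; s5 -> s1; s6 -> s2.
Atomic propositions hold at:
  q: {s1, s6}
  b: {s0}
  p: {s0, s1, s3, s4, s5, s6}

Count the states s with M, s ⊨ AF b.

AF b: least fixpoint, start Z0 = {s0}, add states with every successor in Z. Already a fixed point.
Sat(AF b) = {s0}
|Sat(AF b)| = |{s0}| = 1.

1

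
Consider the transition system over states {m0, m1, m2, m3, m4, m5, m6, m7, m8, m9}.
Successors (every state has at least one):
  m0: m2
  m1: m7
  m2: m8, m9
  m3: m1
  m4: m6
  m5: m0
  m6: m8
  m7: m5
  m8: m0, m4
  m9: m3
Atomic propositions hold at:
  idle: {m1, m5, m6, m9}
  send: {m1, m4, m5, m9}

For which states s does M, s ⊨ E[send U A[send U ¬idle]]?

{m0, m1, m2, m3, m4, m5, m7, m8, m9}

Sat(¬idle) = {m0, m2, m3, m4, m7, m8}
A[send U ¬idle]: least fixpoint, start Z0 = Sat(¬idle) = {m0, m2, m3, m4, m7, m8}, add states in Sat(send) with every successor in Z. Z1 = {m0, m1, m2, m3, m4, m5, m7, m8, m9}; fixed.
Sat(A[send U ¬idle]) = {m0, m1, m2, m3, m4, m5, m7, m8, m9}
E[send U A[send U ¬idle]]: least fixpoint, start Z0 = Sat(A[send U ¬idle]) = {m0, m1, m2, m3, m4, m5, m7, m8, m9}, add states in Sat(send) with some successor in Z. Already a fixed point.
Sat(E[send U A[send U ¬idle]]) = {m0, m1, m2, m3, m4, m5, m7, m8, m9}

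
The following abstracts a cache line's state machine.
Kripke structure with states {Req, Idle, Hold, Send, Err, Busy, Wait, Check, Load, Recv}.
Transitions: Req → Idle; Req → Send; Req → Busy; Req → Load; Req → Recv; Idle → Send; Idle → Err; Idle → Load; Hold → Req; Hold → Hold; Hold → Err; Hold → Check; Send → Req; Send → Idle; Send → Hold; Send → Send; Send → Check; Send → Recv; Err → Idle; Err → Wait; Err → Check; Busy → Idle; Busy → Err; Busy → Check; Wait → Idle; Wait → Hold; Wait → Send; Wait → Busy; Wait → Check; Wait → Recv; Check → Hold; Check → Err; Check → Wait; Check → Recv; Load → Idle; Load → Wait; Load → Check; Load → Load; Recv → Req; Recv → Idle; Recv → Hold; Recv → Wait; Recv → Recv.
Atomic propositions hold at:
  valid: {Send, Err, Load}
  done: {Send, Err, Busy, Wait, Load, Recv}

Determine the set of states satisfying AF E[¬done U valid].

Sat(¬done) = {Req, Idle, Hold, Check}
E[¬done U valid]: least fixpoint, start Z0 = Sat(valid) = {Send, Err, Load}, add states in Sat(¬done) with some successor in Z. Z1 = {Req, Idle, Hold, Send, Err, Check, Load}; fixed.
Sat(E[¬done U valid]) = {Req, Idle, Hold, Send, Err, Check, Load}
AF E[¬done U valid]: least fixpoint, start Z0 = {Req, Idle, Hold, Send, Err, Check, Load}, add states with every successor in Z. Z1 = {Req, Idle, Hold, Send, Err, Busy, Check, Load}; fixed.
Sat(AF E[¬done U valid]) = {Req, Idle, Hold, Send, Err, Busy, Check, Load}

{Req, Idle, Hold, Send, Err, Busy, Check, Load}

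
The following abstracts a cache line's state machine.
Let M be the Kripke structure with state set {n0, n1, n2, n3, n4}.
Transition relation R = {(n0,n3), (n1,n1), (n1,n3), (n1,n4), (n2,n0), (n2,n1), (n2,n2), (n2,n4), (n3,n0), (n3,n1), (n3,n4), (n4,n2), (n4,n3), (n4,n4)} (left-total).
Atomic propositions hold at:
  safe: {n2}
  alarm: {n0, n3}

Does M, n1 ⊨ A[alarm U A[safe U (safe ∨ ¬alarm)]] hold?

Yes

Sat(¬alarm) = {n1, n2, n4}
Sat(safe ∨ ¬alarm) = {n1, n2, n4}
A[safe U (safe ∨ ¬alarm)]: least fixpoint, start Z0 = Sat((safe ∨ ¬alarm)) = {n1, n2, n4}, add states in Sat(safe) with every successor in Z. Already a fixed point.
Sat(A[safe U (safe ∨ ¬alarm)]) = {n1, n2, n4}
A[alarm U A[safe U (safe ∨ ¬alarm)]]: least fixpoint, start Z0 = Sat(A[safe U (safe ∨ ¬alarm)]) = {n1, n2, n4}, add states in Sat(alarm) with every successor in Z. Already a fixed point.
Sat(A[alarm U A[safe U (safe ∨ ¬alarm)]]) = {n1, n2, n4}
n1 ∈ Sat(A[alarm U A[safe U (safe ∨ ¬alarm)]]) = {n1, n2, n4}, so the formula holds at n1.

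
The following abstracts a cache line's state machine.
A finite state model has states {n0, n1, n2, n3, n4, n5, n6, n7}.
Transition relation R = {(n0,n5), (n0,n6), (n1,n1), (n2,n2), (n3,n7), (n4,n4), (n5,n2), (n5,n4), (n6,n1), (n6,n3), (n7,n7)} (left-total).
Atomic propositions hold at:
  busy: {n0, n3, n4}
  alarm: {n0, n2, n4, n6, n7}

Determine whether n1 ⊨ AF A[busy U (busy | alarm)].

No

Sat(busy | alarm) = {n0, n2, n3, n4, n6, n7}
A[busy U (busy | alarm)]: least fixpoint, start Z0 = Sat((busy | alarm)) = {n0, n2, n3, n4, n6, n7}, add states in Sat(busy) with every successor in Z. Already a fixed point.
Sat(A[busy U (busy | alarm)]) = {n0, n2, n3, n4, n6, n7}
AF A[busy U (busy | alarm)]: least fixpoint, start Z0 = {n0, n2, n3, n4, n6, n7}, add states with every successor in Z. Z1 = {n0, n2, n3, n4, n5, n6, n7}; fixed.
Sat(AF A[busy U (busy | alarm)]) = {n0, n2, n3, n4, n5, n6, n7}
n1 ∉ Sat(AF A[busy U (busy | alarm)]) = {n0, n2, n3, n4, n5, n6, n7}, so the formula does not hold at n1.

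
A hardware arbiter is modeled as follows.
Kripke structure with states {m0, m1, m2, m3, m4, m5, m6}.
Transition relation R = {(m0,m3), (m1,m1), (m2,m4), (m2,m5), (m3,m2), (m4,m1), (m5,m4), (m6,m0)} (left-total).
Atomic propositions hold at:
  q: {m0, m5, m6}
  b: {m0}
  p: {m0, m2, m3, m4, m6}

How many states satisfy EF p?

6

EF p: least fixpoint, start Z0 = {m0, m2, m3, m4, m6}, add states with some successor in Z. Z1 = {m0, m2, m3, m4, m5, m6}; fixed.
Sat(EF p) = {m0, m2, m3, m4, m5, m6}
|Sat(EF p)| = |{m0, m2, m3, m4, m5, m6}| = 6.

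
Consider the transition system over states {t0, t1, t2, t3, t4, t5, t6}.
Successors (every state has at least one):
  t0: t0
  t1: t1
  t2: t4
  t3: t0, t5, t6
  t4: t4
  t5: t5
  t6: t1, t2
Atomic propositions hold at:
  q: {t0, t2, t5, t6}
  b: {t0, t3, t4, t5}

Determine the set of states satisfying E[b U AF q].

AF q: least fixpoint, start Z0 = {t0, t2, t5, t6}, add states with every successor in Z. Z1 = {t0, t2, t3, t5, t6}; fixed.
Sat(AF q) = {t0, t2, t3, t5, t6}
E[b U AF q]: least fixpoint, start Z0 = Sat(AF q) = {t0, t2, t3, t5, t6}, add states in Sat(b) with some successor in Z. Already a fixed point.
Sat(E[b U AF q]) = {t0, t2, t3, t5, t6}

{t0, t2, t3, t5, t6}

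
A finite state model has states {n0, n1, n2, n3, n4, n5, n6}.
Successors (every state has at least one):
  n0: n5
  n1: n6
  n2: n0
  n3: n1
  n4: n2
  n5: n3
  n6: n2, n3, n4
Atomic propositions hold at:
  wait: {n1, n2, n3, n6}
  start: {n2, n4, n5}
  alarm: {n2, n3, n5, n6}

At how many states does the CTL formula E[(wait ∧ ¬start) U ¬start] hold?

4

Sat(¬start) = {n0, n1, n3, n6}
Sat(wait ∧ ¬start) = {n1, n3, n6}
E[(wait ∧ ¬start) U ¬start]: least fixpoint, start Z0 = Sat(¬start) = {n0, n1, n3, n6}, add states in Sat(wait ∧ ¬start) with some successor in Z. Already a fixed point.
Sat(E[(wait ∧ ¬start) U ¬start]) = {n0, n1, n3, n6}
|Sat(E[(wait ∧ ¬start) U ¬start])| = |{n0, n1, n3, n6}| = 4.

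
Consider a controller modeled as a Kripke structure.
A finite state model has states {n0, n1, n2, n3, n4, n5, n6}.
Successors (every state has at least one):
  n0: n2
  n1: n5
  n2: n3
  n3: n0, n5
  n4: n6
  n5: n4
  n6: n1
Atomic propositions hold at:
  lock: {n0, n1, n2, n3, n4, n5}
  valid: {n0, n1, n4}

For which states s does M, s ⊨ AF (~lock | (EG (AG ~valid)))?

Sat(~lock) = {n6}
Sat(~valid) = {n2, n3, n5, n6}
AG ~valid: greatest fixpoint, start Z0 = {n2, n3, n5, n6}, keep only states in Sat with every successor in Z. Z1 = {n2}; Z2 = ∅; fixed.
Sat(AG ~valid) = ∅
EG (AG ~valid): greatest fixpoint, start Z0 = ∅, keep only states in Sat with some successor in Z. Already a fixed point.
Sat(EG (AG ~valid)) = ∅
Sat(~lock | (EG (AG ~valid))) = {n6}
AF (~lock | (EG (AG ~valid))): least fixpoint, start Z0 = {n6}, add states with every successor in Z. Z1 = {n4, n6}; Z2 = {n4, n5, n6}; Z3 = {n1, n4, n5, n6}; fixed.
Sat(AF (~lock | (EG (AG ~valid)))) = {n1, n4, n5, n6}

{n1, n4, n5, n6}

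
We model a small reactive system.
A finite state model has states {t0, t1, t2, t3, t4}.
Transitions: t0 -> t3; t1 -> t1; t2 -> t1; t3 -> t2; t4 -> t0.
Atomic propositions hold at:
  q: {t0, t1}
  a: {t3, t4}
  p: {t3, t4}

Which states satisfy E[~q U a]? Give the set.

Sat(~q) = {t2, t3, t4}
E[~q U a]: least fixpoint, start Z0 = Sat(a) = {t3, t4}, add states in Sat(~q) with some successor in Z. Already a fixed point.
Sat(E[~q U a]) = {t3, t4}

{t3, t4}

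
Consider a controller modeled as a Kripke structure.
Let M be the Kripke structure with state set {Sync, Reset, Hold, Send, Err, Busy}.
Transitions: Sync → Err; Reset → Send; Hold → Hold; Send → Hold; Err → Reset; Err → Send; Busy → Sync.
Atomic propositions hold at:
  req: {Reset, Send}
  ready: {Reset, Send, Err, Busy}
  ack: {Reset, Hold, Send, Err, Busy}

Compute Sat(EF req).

EF req: least fixpoint, start Z0 = {Reset, Send}, add states with some successor in Z. Z1 = {Reset, Send, Err}; Z2 = {Sync, Reset, Send, Err}; Z3 = {Sync, Reset, Send, Err, Busy}; fixed.
Sat(EF req) = {Sync, Reset, Send, Err, Busy}

{Sync, Reset, Send, Err, Busy}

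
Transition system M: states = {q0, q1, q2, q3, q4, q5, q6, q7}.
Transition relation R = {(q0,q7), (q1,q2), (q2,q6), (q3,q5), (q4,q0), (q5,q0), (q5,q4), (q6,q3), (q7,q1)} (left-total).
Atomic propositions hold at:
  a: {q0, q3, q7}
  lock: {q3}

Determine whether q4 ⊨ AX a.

Yes

Sat(AX a) = {s : every successor in {q0, q3, q7}} = {q0, q4, q6}
q4 ∈ Sat(AX a) = {q0, q4, q6}, so the formula holds at q4.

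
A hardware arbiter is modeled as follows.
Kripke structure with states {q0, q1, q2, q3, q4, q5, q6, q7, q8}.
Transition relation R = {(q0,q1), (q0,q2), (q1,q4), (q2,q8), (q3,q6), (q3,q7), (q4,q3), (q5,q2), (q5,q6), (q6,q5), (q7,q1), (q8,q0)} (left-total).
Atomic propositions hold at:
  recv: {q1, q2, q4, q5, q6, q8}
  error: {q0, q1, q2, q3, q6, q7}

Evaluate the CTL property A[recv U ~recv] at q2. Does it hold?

Sat(~recv) = {q0, q3, q7}
A[recv U ~recv]: least fixpoint, start Z0 = Sat(~recv) = {q0, q3, q7}, add states in Sat(recv) with every successor in Z. Z1 = {q0, q3, q4, q7, q8}; Z2 = {q0, q1, q2, q3, q4, q7, q8}; fixed.
Sat(A[recv U ~recv]) = {q0, q1, q2, q3, q4, q7, q8}
q2 ∈ Sat(A[recv U ~recv]) = {q0, q1, q2, q3, q4, q7, q8}, so the formula holds at q2.

Yes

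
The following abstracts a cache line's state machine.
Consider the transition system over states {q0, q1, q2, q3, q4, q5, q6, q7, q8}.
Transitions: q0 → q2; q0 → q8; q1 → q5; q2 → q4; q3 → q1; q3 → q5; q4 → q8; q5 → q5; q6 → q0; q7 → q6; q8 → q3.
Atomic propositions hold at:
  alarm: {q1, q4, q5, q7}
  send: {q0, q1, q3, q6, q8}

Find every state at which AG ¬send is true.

{q5}

Sat(¬send) = {q2, q4, q5, q7}
AG ¬send: greatest fixpoint, start Z0 = {q2, q4, q5, q7}, keep only states in Sat with every successor in Z. Z1 = {q2, q5}; Z2 = {q5}; fixed.
Sat(AG ¬send) = {q5}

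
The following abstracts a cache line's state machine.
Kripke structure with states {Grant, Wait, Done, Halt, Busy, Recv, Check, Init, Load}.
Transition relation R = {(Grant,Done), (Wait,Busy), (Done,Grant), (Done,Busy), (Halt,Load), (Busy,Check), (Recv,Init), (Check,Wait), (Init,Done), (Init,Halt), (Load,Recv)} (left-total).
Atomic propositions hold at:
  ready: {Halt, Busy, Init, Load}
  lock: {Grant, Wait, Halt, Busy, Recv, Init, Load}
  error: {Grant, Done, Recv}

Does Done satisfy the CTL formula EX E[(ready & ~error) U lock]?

Yes

Sat(~error) = {Wait, Halt, Busy, Check, Init, Load}
Sat(ready & ~error) = {Halt, Busy, Init, Load}
E[(ready & ~error) U lock]: least fixpoint, start Z0 = Sat(lock) = {Grant, Wait, Halt, Busy, Recv, Init, Load}, add states in Sat(ready & ~error) with some successor in Z. Already a fixed point.
Sat(E[(ready & ~error) U lock]) = {Grant, Wait, Halt, Busy, Recv, Init, Load}
Sat(EX E[(ready & ~error) U lock]) = {s : some successor in {Grant, Wait, Halt, Busy, Recv, Init, Load}} = {Wait, Done, Halt, Recv, Check, Init, Load}
Done ∈ Sat(EX E[(ready & ~error) U lock]) = {Wait, Done, Halt, Recv, Check, Init, Load}, so the formula holds at Done.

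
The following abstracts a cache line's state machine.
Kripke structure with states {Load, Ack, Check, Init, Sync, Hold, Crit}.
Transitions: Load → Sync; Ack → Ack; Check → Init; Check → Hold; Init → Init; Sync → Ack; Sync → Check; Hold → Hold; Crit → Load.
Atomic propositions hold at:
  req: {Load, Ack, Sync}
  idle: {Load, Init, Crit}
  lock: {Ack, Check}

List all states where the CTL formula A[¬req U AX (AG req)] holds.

Sat(¬req) = {Check, Init, Hold, Crit}
AG req: greatest fixpoint, start Z0 = {Load, Ack, Sync}, keep only states in Sat with every successor in Z. Z1 = {Load, Ack}; Z2 = {Ack}; fixed.
Sat(AG req) = {Ack}
Sat(AX (AG req)) = {s : every successor in {Ack}} = {Ack}
A[¬req U AX (AG req)]: least fixpoint, start Z0 = Sat(AX (AG req)) = {Ack}, add states in Sat(¬req) with every successor in Z. Already a fixed point.
Sat(A[¬req U AX (AG req)]) = {Ack}

{Ack}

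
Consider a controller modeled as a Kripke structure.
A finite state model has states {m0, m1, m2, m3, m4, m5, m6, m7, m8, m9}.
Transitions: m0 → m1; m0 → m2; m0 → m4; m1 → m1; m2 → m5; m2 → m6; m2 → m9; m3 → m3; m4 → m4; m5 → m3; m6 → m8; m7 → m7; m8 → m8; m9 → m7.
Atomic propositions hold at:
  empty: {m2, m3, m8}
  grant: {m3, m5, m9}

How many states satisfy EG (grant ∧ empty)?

1

Sat(grant ∧ empty) = {m3}
EG (grant ∧ empty): greatest fixpoint, start Z0 = {m3}, keep only states in Sat with some successor in Z. Already a fixed point.
Sat(EG (grant ∧ empty)) = {m3}
|Sat(EG (grant ∧ empty))| = |{m3}| = 1.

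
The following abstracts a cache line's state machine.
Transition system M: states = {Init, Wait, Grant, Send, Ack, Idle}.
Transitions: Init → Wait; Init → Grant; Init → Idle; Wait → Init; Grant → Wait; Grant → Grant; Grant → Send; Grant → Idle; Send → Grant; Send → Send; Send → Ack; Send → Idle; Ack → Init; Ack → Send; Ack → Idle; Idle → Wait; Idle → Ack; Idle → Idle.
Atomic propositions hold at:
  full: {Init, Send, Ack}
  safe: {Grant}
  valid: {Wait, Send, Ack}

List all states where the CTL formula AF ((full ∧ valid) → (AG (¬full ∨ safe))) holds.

Sat(full ∧ valid) = {Send, Ack}
Sat(¬full) = {Wait, Grant, Idle}
Sat(¬full ∨ safe) = {Wait, Grant, Idle}
AG (¬full ∨ safe): greatest fixpoint, start Z0 = {Wait, Grant, Idle}, keep only states in Sat with every successor in Z. Z1 = ∅; fixed.
Sat(AG (¬full ∨ safe)) = ∅
Sat((full ∧ valid) → (AG (¬full ∨ safe))) = {Init, Wait, Grant, Idle}
AF ((full ∧ valid) → (AG (¬full ∨ safe))): least fixpoint, start Z0 = {Init, Wait, Grant, Idle}, add states with every successor in Z. Already a fixed point.
Sat(AF ((full ∧ valid) → (AG (¬full ∨ safe)))) = {Init, Wait, Grant, Idle}

{Init, Wait, Grant, Idle}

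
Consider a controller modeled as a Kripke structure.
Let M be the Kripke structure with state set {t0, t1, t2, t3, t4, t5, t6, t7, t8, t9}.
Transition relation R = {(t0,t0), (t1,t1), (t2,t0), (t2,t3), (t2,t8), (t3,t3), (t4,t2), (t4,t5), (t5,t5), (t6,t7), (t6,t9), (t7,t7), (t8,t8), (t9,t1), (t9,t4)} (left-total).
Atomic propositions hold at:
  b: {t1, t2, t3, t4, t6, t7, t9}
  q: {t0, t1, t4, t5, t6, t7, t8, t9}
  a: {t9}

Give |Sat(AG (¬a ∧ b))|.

3

Sat(¬a) = {t0, t1, t2, t3, t4, t5, t6, t7, t8}
Sat(¬a ∧ b) = {t1, t2, t3, t4, t6, t7}
AG (¬a ∧ b): greatest fixpoint, start Z0 = {t1, t2, t3, t4, t6, t7}, keep only states in Sat with every successor in Z. Z1 = {t1, t3, t7}; fixed.
Sat(AG (¬a ∧ b)) = {t1, t3, t7}
|Sat(AG (¬a ∧ b))| = |{t1, t3, t7}| = 3.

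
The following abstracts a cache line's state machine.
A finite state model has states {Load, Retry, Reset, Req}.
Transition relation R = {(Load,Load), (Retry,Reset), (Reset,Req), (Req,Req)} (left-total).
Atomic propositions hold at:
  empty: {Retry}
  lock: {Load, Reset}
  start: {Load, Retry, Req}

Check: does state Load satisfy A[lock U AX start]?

Sat(AX start) = {s : every successor in {Load, Retry, Req}} = {Load, Reset, Req}
A[lock U AX start]: least fixpoint, start Z0 = Sat(AX start) = {Load, Reset, Req}, add states in Sat(lock) with every successor in Z. Already a fixed point.
Sat(A[lock U AX start]) = {Load, Reset, Req}
Load ∈ Sat(A[lock U AX start]) = {Load, Reset, Req}, so the formula holds at Load.

Yes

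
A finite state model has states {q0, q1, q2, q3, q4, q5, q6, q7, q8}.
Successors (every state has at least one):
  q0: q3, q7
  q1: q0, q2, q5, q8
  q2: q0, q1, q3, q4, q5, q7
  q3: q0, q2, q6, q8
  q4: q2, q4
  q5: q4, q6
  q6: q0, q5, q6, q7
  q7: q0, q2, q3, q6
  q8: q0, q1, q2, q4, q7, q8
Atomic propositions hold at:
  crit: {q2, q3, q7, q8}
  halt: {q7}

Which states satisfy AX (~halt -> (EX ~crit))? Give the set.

{q0, q4, q5}

Sat(~halt) = {q0, q1, q2, q3, q4, q5, q6, q8}
Sat(~crit) = {q0, q1, q4, q5, q6}
Sat(EX ~crit) = {s : some successor in {q0, q1, q4, q5, q6}} = {q1, q2, q3, q4, q5, q6, q7, q8}
Sat(~halt -> (EX ~crit)) = {q1, q2, q3, q4, q5, q6, q7, q8}
Sat(AX (~halt -> (EX ~crit))) = {s : every successor in {q1, q2, q3, q4, q5, q6, q7, q8}} = {q0, q4, q5}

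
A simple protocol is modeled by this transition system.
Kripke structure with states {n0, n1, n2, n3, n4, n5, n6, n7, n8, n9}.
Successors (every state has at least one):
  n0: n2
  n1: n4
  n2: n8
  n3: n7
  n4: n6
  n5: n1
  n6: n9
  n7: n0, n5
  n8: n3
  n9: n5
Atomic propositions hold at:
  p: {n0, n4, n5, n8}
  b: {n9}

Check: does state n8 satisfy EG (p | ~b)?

Yes

Sat(~b) = {n0, n1, n2, n3, n4, n5, n6, n7, n8}
Sat(p | ~b) = {n0, n1, n2, n3, n4, n5, n6, n7, n8}
EG (p | ~b): greatest fixpoint, start Z0 = {n0, n1, n2, n3, n4, n5, n6, n7, n8}, keep only states in Sat with some successor in Z. Z1 = {n0, n1, n2, n3, n4, n5, n7, n8}; Z2 = {n0, n1, n2, n3, n5, n7, n8}; Z3 = {n0, n2, n3, n5, n7, n8}; Z4 = {n0, n2, n3, n7, n8}; fixed.
Sat(EG (p | ~b)) = {n0, n2, n3, n7, n8}
n8 ∈ Sat(EG (p | ~b)) = {n0, n2, n3, n7, n8}, so the formula holds at n8.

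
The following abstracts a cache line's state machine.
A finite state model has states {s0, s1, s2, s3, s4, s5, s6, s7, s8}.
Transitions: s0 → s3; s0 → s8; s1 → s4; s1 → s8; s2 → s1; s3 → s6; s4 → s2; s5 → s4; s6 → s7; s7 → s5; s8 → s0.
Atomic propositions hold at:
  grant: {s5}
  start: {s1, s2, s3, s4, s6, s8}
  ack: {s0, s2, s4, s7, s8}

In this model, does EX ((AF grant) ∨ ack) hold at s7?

AF grant: least fixpoint, start Z0 = {s5}, add states with every successor in Z. Z1 = {s5, s7}; Z2 = {s5, s6, s7}; Z3 = {s3, s5, s6, s7}; fixed.
Sat(AF grant) = {s3, s5, s6, s7}
Sat((AF grant) ∨ ack) = {s0, s2, s3, s4, s5, s6, s7, s8}
Sat(EX ((AF grant) ∨ ack)) = {s : some successor in {s0, s2, s3, s4, s5, s6, s7, s8}} = {s0, s1, s3, s4, s5, s6, s7, s8}
s7 ∈ Sat(EX ((AF grant) ∨ ack)) = {s0, s1, s3, s4, s5, s6, s7, s8}, so the formula holds at s7.

Yes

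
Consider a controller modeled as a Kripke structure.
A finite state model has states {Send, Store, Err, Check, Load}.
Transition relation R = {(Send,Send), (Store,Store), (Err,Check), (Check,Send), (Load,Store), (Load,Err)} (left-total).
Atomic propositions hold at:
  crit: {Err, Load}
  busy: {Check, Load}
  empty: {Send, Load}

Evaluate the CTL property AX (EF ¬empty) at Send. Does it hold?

No

Sat(¬empty) = {Store, Err, Check}
EF ¬empty: least fixpoint, start Z0 = {Store, Err, Check}, add states with some successor in Z. Z1 = {Store, Err, Check, Load}; fixed.
Sat(EF ¬empty) = {Store, Err, Check, Load}
Sat(AX (EF ¬empty)) = {s : every successor in {Store, Err, Check, Load}} = {Store, Err, Load}
Send ∉ Sat(AX (EF ¬empty)) = {Store, Err, Load}, so the formula does not hold at Send.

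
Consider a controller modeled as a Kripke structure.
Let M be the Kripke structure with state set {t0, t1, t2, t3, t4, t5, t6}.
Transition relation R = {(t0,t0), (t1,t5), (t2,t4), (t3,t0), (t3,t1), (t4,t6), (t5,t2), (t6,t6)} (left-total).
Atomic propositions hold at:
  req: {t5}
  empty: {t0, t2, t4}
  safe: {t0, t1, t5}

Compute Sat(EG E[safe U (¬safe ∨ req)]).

Sat(¬safe) = {t2, t3, t4, t6}
Sat(¬safe ∨ req) = {t2, t3, t4, t5, t6}
E[safe U (¬safe ∨ req)]: least fixpoint, start Z0 = Sat((¬safe ∨ req)) = {t2, t3, t4, t5, t6}, add states in Sat(safe) with some successor in Z. Z1 = {t1, t2, t3, t4, t5, t6}; fixed.
Sat(E[safe U (¬safe ∨ req)]) = {t1, t2, t3, t4, t5, t6}
EG E[safe U (¬safe ∨ req)]: greatest fixpoint, start Z0 = {t1, t2, t3, t4, t5, t6}, keep only states in Sat with some successor in Z. Already a fixed point.
Sat(EG E[safe U (¬safe ∨ req)]) = {t1, t2, t3, t4, t5, t6}

{t1, t2, t3, t4, t5, t6}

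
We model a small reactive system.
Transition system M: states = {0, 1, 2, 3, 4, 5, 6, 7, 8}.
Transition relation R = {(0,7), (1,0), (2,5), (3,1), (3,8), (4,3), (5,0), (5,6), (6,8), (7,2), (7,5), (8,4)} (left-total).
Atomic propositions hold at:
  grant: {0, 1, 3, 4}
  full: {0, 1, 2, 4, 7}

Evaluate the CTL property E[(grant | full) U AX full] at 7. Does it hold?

No

Sat(grant | full) = {0, 1, 2, 3, 4, 7}
Sat(AX full) = {s : every successor in {0, 1, 2, 4, 7}} = {0, 1, 8}
E[(grant | full) U AX full]: least fixpoint, start Z0 = Sat(AX full) = {0, 1, 8}, add states in Sat(grant | full) with some successor in Z. Z1 = {0, 1, 3, 8}; Z2 = {0, 1, 3, 4, 8}; fixed.
Sat(E[(grant | full) U AX full]) = {0, 1, 3, 4, 8}
7 ∉ Sat(E[(grant | full) U AX full]) = {0, 1, 3, 4, 8}, so the formula does not hold at 7.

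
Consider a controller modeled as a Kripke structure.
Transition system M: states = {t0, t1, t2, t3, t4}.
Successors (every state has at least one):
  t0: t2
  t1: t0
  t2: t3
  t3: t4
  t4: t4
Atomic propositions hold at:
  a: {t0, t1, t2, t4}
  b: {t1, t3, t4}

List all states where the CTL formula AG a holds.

{t4}

AG a: greatest fixpoint, start Z0 = {t0, t1, t2, t4}, keep only states in Sat with every successor in Z. Z1 = {t0, t1, t4}; Z2 = {t1, t4}; Z3 = {t4}; fixed.
Sat(AG a) = {t4}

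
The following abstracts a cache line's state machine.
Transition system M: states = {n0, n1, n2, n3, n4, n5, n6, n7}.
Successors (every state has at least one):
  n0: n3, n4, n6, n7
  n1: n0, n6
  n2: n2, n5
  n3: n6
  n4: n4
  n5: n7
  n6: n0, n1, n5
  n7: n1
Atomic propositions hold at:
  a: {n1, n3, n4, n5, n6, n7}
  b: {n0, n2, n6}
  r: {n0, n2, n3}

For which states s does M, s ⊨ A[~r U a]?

{n1, n3, n4, n5, n6, n7}

Sat(~r) = {n1, n4, n5, n6, n7}
A[~r U a]: least fixpoint, start Z0 = Sat(a) = {n1, n3, n4, n5, n6, n7}, add states in Sat(~r) with every successor in Z. Already a fixed point.
Sat(A[~r U a]) = {n1, n3, n4, n5, n6, n7}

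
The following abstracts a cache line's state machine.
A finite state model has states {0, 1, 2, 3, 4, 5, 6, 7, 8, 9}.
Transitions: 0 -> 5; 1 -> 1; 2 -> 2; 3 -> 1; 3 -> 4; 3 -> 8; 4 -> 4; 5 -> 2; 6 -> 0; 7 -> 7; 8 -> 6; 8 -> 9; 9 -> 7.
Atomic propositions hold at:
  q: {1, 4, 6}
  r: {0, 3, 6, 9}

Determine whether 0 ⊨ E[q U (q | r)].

Sat(q | r) = {0, 1, 3, 4, 6, 9}
E[q U (q | r)]: least fixpoint, start Z0 = Sat((q | r)) = {0, 1, 3, 4, 6, 9}, add states in Sat(q) with some successor in Z. Already a fixed point.
Sat(E[q U (q | r)]) = {0, 1, 3, 4, 6, 9}
0 ∈ Sat(E[q U (q | r)]) = {0, 1, 3, 4, 6, 9}, so the formula holds at 0.

Yes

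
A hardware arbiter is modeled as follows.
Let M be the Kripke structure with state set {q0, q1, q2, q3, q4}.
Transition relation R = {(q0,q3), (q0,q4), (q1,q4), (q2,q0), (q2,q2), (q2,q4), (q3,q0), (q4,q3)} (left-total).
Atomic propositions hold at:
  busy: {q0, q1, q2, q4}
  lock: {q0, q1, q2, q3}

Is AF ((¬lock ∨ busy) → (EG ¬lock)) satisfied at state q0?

Sat(¬lock) = {q4}
Sat(¬lock ∨ busy) = {q0, q1, q2, q4}
EG ¬lock: greatest fixpoint, start Z0 = {q4}, keep only states in Sat with some successor in Z. Z1 = ∅; fixed.
Sat(EG ¬lock) = ∅
Sat((¬lock ∨ busy) → (EG ¬lock)) = {q3}
AF ((¬lock ∨ busy) → (EG ¬lock)): least fixpoint, start Z0 = {q3}, add states with every successor in Z. Z1 = {q3, q4}; Z2 = {q0, q1, q3, q4}; fixed.
Sat(AF ((¬lock ∨ busy) → (EG ¬lock))) = {q0, q1, q3, q4}
q0 ∈ Sat(AF ((¬lock ∨ busy) → (EG ¬lock))) = {q0, q1, q3, q4}, so the formula holds at q0.

Yes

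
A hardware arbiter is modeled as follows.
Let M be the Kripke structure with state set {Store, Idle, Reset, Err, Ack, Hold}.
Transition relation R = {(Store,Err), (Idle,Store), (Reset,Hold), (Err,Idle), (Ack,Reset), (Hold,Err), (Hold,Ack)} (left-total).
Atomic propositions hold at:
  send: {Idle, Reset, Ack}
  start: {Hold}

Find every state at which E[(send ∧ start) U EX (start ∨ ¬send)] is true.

Sat(send ∧ start) = ∅
Sat(¬send) = {Store, Err, Hold}
Sat(start ∨ ¬send) = {Store, Err, Hold}
Sat(EX (start ∨ ¬send)) = {s : some successor in {Store, Err, Hold}} = {Store, Idle, Reset, Hold}
E[(send ∧ start) U EX (start ∨ ¬send)]: least fixpoint, start Z0 = Sat(EX (start ∨ ¬send)) = {Store, Idle, Reset, Hold}, add states in Sat(send ∧ start) with some successor in Z. Already a fixed point.
Sat(E[(send ∧ start) U EX (start ∨ ¬send)]) = {Store, Idle, Reset, Hold}

{Store, Idle, Reset, Hold}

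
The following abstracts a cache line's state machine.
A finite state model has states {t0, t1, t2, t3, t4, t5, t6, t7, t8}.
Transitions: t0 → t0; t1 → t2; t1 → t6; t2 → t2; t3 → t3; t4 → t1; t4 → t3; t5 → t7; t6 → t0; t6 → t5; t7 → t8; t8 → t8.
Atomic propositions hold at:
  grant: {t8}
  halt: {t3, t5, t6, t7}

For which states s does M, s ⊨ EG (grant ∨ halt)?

{t3, t5, t6, t7, t8}

Sat(grant ∨ halt) = {t3, t5, t6, t7, t8}
EG (grant ∨ halt): greatest fixpoint, start Z0 = {t3, t5, t6, t7, t8}, keep only states in Sat with some successor in Z. Already a fixed point.
Sat(EG (grant ∨ halt)) = {t3, t5, t6, t7, t8}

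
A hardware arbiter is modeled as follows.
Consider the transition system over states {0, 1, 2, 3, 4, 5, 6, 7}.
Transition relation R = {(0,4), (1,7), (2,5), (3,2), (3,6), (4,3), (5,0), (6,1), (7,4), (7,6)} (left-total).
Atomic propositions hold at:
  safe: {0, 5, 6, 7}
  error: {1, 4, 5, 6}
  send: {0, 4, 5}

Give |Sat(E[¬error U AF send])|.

Sat(¬error) = {0, 2, 3, 7}
AF send: least fixpoint, start Z0 = {0, 4, 5}, add states with every successor in Z. Z1 = {0, 2, 4, 5}; fixed.
Sat(AF send) = {0, 2, 4, 5}
E[¬error U AF send]: least fixpoint, start Z0 = Sat(AF send) = {0, 2, 4, 5}, add states in Sat(¬error) with some successor in Z. Z1 = {0, 2, 3, 4, 5, 7}; fixed.
Sat(E[¬error U AF send]) = {0, 2, 3, 4, 5, 7}
|Sat(E[¬error U AF send])| = |{0, 2, 3, 4, 5, 7}| = 6.

6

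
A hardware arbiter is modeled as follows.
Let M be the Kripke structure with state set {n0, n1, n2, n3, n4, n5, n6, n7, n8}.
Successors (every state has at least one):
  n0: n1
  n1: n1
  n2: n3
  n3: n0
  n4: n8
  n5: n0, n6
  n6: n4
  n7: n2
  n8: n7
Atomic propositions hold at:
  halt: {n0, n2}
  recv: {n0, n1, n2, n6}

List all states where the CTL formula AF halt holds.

{n0, n2, n3, n4, n5, n6, n7, n8}

AF halt: least fixpoint, start Z0 = {n0, n2}, add states with every successor in Z. Z1 = {n0, n2, n3, n7}; Z2 = {n0, n2, n3, n7, n8}; Z3 = {n0, n2, n3, n4, n7, n8}; Z4 = {n0, n2, n3, n4, n6, n7, n8}; Z5 = {n0, n2, n3, n4, n5, n6, n7, n8}; fixed.
Sat(AF halt) = {n0, n2, n3, n4, n5, n6, n7, n8}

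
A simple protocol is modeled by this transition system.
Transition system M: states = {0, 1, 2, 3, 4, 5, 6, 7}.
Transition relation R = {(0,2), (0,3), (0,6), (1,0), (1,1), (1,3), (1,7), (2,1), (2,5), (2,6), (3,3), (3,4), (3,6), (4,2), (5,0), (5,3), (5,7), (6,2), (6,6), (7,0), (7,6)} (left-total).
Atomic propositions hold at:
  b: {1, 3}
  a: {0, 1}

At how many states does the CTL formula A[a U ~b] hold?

Sat(~b) = {0, 2, 4, 5, 6, 7}
A[a U ~b]: least fixpoint, start Z0 = Sat(~b) = {0, 2, 4, 5, 6, 7}, add states in Sat(a) with every successor in Z. Already a fixed point.
Sat(A[a U ~b]) = {0, 2, 4, 5, 6, 7}
|Sat(A[a U ~b])| = |{0, 2, 4, 5, 6, 7}| = 6.

6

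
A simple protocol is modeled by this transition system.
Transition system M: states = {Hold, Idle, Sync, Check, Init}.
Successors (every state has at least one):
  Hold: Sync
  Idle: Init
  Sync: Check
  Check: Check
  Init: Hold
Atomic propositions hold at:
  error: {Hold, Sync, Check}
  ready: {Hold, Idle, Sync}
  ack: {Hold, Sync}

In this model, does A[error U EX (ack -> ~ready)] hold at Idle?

Sat(~ready) = {Check, Init}
Sat(ack -> ~ready) = {Idle, Check, Init}
Sat(EX (ack -> ~ready)) = {s : some successor in {Idle, Check, Init}} = {Idle, Sync, Check}
A[error U EX (ack -> ~ready)]: least fixpoint, start Z0 = Sat(EX (ack -> ~ready)) = {Idle, Sync, Check}, add states in Sat(error) with every successor in Z. Z1 = {Hold, Idle, Sync, Check}; fixed.
Sat(A[error U EX (ack -> ~ready)]) = {Hold, Idle, Sync, Check}
Idle ∈ Sat(A[error U EX (ack -> ~ready)]) = {Hold, Idle, Sync, Check}, so the formula holds at Idle.

Yes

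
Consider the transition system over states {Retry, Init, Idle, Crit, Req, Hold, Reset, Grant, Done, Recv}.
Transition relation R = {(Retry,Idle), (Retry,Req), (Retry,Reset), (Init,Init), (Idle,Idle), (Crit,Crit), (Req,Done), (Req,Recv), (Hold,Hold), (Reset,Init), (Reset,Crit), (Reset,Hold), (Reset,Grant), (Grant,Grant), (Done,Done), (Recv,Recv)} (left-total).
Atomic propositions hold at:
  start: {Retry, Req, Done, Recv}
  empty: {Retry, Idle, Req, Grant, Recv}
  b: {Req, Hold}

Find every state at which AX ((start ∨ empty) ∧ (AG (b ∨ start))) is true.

Sat(start ∨ empty) = {Retry, Idle, Req, Grant, Done, Recv}
Sat(b ∨ start) = {Retry, Req, Hold, Done, Recv}
AG (b ∨ start): greatest fixpoint, start Z0 = {Retry, Req, Hold, Done, Recv}, keep only states in Sat with every successor in Z. Z1 = {Req, Hold, Done, Recv}; fixed.
Sat(AG (b ∨ start)) = {Req, Hold, Done, Recv}
Sat((start ∨ empty) ∧ (AG (b ∨ start))) = {Req, Done, Recv}
Sat(AX ((start ∨ empty) ∧ (AG (b ∨ start)))) = {s : every successor in {Req, Done, Recv}} = {Req, Done, Recv}

{Req, Done, Recv}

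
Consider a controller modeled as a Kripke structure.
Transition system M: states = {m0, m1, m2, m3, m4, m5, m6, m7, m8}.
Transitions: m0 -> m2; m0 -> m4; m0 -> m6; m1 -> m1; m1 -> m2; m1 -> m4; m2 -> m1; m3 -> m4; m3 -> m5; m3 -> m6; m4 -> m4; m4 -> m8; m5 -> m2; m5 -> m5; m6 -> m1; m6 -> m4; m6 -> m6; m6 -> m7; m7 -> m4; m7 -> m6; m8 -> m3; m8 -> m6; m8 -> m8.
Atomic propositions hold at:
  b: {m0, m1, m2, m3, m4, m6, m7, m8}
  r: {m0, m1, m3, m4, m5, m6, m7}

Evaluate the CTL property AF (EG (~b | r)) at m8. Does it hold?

No

Sat(~b) = {m5}
Sat(~b | r) = {m0, m1, m3, m4, m5, m6, m7}
EG (~b | r): greatest fixpoint, start Z0 = {m0, m1, m3, m4, m5, m6, m7}, keep only states in Sat with some successor in Z. Already a fixed point.
Sat(EG (~b | r)) = {m0, m1, m3, m4, m5, m6, m7}
AF (EG (~b | r)): least fixpoint, start Z0 = {m0, m1, m3, m4, m5, m6, m7}, add states with every successor in Z. Z1 = {m0, m1, m2, m3, m4, m5, m6, m7}; fixed.
Sat(AF (EG (~b | r))) = {m0, m1, m2, m3, m4, m5, m6, m7}
m8 ∉ Sat(AF (EG (~b | r))) = {m0, m1, m2, m3, m4, m5, m6, m7}, so the formula does not hold at m8.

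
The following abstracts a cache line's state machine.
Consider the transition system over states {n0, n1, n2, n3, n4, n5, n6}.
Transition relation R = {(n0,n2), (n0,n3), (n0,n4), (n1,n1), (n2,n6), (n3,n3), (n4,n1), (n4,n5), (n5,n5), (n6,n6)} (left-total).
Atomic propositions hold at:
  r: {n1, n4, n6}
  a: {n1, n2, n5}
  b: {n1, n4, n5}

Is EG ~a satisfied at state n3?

Sat(~a) = {n0, n3, n4, n6}
EG ~a: greatest fixpoint, start Z0 = {n0, n3, n4, n6}, keep only states in Sat with some successor in Z. Z1 = {n0, n3, n6}; fixed.
Sat(EG ~a) = {n0, n3, n6}
n3 ∈ Sat(EG ~a) = {n0, n3, n6}, so the formula holds at n3.

Yes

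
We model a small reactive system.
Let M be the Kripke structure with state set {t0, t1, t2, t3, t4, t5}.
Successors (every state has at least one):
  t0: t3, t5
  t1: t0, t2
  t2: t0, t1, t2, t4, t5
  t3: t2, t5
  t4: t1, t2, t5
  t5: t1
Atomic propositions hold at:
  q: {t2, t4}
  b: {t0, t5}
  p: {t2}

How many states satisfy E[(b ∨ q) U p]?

Sat(b ∨ q) = {t0, t2, t4, t5}
E[(b ∨ q) U p]: least fixpoint, start Z0 = Sat(p) = {t2}, add states in Sat(b ∨ q) with some successor in Z. Z1 = {t2, t4}; fixed.
Sat(E[(b ∨ q) U p]) = {t2, t4}
|Sat(E[(b ∨ q) U p])| = |{t2, t4}| = 2.

2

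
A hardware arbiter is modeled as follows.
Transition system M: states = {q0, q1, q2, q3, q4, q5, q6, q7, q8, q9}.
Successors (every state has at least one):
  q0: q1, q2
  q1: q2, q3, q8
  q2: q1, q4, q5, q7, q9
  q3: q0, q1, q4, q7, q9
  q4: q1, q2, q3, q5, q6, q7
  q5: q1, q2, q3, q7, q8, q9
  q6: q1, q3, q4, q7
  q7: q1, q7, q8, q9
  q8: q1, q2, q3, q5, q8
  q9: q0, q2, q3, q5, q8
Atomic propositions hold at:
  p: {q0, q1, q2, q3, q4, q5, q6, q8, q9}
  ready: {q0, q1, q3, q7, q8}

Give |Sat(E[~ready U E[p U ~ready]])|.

Sat(~ready) = {q2, q4, q5, q6, q9}
E[p U ~ready]: least fixpoint, start Z0 = Sat(~ready) = {q2, q4, q5, q6, q9}, add states in Sat(p) with some successor in Z. Z1 = {q0, q1, q2, q3, q4, q5, q6, q8, q9}; fixed.
Sat(E[p U ~ready]) = {q0, q1, q2, q3, q4, q5, q6, q8, q9}
E[~ready U E[p U ~ready]]: least fixpoint, start Z0 = Sat(E[p U ~ready]) = {q0, q1, q2, q3, q4, q5, q6, q8, q9}, add states in Sat(~ready) with some successor in Z. Already a fixed point.
Sat(E[~ready U E[p U ~ready]]) = {q0, q1, q2, q3, q4, q5, q6, q8, q9}
|Sat(E[~ready U E[p U ~ready]])| = |{q0, q1, q2, q3, q4, q5, q6, q8, q9}| = 9.

9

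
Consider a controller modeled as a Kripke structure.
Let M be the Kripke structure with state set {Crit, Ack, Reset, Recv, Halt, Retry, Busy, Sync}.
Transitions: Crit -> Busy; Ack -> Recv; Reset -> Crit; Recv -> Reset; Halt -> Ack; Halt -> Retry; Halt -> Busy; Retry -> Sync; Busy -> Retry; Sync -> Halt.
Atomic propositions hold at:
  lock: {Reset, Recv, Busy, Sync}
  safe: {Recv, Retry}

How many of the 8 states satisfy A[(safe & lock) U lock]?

Sat(safe & lock) = {Recv}
A[(safe & lock) U lock]: least fixpoint, start Z0 = Sat(lock) = {Reset, Recv, Busy, Sync}, add states in Sat(safe & lock) with every successor in Z. Already a fixed point.
Sat(A[(safe & lock) U lock]) = {Reset, Recv, Busy, Sync}
|Sat(A[(safe & lock) U lock])| = |{Reset, Recv, Busy, Sync}| = 4.

4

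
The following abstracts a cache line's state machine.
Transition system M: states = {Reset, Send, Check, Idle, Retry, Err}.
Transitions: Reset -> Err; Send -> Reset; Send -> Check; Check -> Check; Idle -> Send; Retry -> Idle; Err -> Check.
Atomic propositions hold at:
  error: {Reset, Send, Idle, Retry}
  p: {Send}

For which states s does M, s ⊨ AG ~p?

{Reset, Check, Err}

Sat(~p) = {Reset, Check, Idle, Retry, Err}
AG ~p: greatest fixpoint, start Z0 = {Reset, Check, Idle, Retry, Err}, keep only states in Sat with every successor in Z. Z1 = {Reset, Check, Retry, Err}; Z2 = {Reset, Check, Err}; fixed.
Sat(AG ~p) = {Reset, Check, Err}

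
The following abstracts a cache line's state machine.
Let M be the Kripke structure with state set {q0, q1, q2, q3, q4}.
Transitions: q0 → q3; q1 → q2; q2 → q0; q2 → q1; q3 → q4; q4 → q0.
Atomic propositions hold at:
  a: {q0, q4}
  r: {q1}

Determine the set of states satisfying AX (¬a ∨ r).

{q0, q1}

Sat(¬a) = {q1, q2, q3}
Sat(¬a ∨ r) = {q1, q2, q3}
Sat(AX (¬a ∨ r)) = {s : every successor in {q1, q2, q3}} = {q0, q1}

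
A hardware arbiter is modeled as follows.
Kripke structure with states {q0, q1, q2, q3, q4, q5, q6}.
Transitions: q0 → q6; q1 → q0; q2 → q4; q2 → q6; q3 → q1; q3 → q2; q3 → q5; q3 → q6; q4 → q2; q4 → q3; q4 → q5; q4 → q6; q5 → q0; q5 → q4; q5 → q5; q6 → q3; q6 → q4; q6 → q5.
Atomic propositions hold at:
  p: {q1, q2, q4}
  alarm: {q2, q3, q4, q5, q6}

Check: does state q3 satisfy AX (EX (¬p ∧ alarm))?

No

Sat(¬p) = {q0, q3, q5, q6}
Sat(¬p ∧ alarm) = {q3, q5, q6}
Sat(EX (¬p ∧ alarm)) = {s : some successor in {q3, q5, q6}} = {q0, q2, q3, q4, q5, q6}
Sat(AX (EX (¬p ∧ alarm))) = {s : every successor in {q0, q2, q3, q4, q5, q6}} = {q0, q1, q2, q4, q5, q6}
q3 ∉ Sat(AX (EX (¬p ∧ alarm))) = {q0, q1, q2, q4, q5, q6}, so the formula does not hold at q3.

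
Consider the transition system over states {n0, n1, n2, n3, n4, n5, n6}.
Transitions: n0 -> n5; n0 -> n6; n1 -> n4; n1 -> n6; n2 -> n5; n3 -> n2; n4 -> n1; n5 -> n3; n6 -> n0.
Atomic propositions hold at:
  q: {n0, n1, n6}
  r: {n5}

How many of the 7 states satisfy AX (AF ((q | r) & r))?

Sat(q | r) = {n0, n1, n5, n6}
Sat((q | r) & r) = {n5}
AF ((q | r) & r): least fixpoint, start Z0 = {n5}, add states with every successor in Z. Z1 = {n2, n5}; Z2 = {n2, n3, n5}; fixed.
Sat(AF ((q | r) & r)) = {n2, n3, n5}
Sat(AX (AF ((q | r) & r))) = {s : every successor in {n2, n3, n5}} = {n2, n3, n5}
|Sat(AX (AF ((q | r) & r)))| = |{n2, n3, n5}| = 3.

3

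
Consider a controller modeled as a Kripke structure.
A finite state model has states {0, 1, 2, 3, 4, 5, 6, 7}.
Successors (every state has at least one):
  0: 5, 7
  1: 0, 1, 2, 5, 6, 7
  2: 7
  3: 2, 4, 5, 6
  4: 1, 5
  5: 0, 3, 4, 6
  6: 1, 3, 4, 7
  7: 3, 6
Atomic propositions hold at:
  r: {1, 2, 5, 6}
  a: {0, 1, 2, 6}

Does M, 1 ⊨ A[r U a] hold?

A[r U a]: least fixpoint, start Z0 = Sat(a) = {0, 1, 2, 6}, add states in Sat(r) with every successor in Z. Already a fixed point.
Sat(A[r U a]) = {0, 1, 2, 6}
1 ∈ Sat(A[r U a]) = {0, 1, 2, 6}, so the formula holds at 1.

Yes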